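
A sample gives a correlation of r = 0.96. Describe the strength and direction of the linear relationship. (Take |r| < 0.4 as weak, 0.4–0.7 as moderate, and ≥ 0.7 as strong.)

r = 0.96 > 0 so the relationship is positive.
|r| = 0.96, which falls in the strong range.

strong positive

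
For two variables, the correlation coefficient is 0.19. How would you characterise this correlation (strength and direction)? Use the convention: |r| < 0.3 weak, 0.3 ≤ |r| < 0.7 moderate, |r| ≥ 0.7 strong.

r = 0.19 > 0 so the relationship is positive.
|r| = 0.19, which falls in the weak range.

weak positive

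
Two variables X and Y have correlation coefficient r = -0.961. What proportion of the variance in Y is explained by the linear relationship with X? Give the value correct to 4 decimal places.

0.9235

r² = (-0.961)² = 0.9235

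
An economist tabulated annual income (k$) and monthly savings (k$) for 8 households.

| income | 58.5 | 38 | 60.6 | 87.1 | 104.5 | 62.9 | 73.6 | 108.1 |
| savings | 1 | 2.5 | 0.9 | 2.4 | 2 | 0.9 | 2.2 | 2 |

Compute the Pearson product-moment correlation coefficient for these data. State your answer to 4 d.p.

n = 8, Σx = 593.3, Σy = 13.9, Σx² = 48104.25, Σy² = 27.47, Σxy = 1060.81
nΣxy − ΣxΣy = 8486.48 − 8246.87 = 239.61
nΣx² − (Σx)² = 384834 − 352004.89 = 32829.11; nΣy² − (Σy)² = 219.76 − 193.21 = 26.55
r = 239.61 / √(32829.11 × 26.55) = 239.61 / 933.6021 ≈ 0.2567

0.2567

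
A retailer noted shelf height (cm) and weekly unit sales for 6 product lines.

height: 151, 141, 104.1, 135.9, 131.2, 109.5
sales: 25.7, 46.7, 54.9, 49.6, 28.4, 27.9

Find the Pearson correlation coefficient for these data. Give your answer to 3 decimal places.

n = 6, Σx = 772.7, Σy = 233.2, Σx² = 101191.31, Σy² = 9900.52, Σxy = 29702.26
nΣxy − ΣxΣy = 178213.56 − 180193.64 = -1980.08
nΣx² − (Σx)² = 607147.86 − 597065.29 = 10082.57; nΣy² − (Σy)² = 59403.12 − 54382.24 = 5020.88
r = -1980.08 / √(10082.57 × 5020.88) = -1980.08 / 7115.0105 ≈ -0.278

-0.278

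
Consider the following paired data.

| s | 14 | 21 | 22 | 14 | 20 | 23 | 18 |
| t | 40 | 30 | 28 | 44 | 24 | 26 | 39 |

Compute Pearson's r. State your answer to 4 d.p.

-0.8903

n = 7, Σs = 132, Σt = 231, Σs² = 2570, Σt² = 7993, Σst = 4202
nΣst − ΣsΣt = 29414 − 30492 = -1078
nΣs² − (Σs)² = 17990 − 17424 = 566; nΣt² − (Σt)² = 55951 − 53361 = 2590
r = -1078 / √(566 × 2590) = -1078 / 1210.7601 ≈ -0.8903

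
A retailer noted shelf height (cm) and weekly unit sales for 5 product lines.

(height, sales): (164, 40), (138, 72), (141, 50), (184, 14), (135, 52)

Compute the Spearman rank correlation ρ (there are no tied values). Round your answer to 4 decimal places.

Rank height: 4, 2, 3, 5, 1
Rank sales: 2, 5, 3, 1, 4
d = rank(height) − rank(sales): 2, -3, 0, 4, -3; Σd² = 38
ρ = 1 − 6Σd² / [n(n²−1)] = 1 − 6×38 / (5×24) = 1 − 228/120 ≈ -0.9000

-0.9000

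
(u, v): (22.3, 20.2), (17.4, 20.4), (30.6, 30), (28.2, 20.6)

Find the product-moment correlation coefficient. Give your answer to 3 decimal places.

0.683

n = 4, Σu = 98.5, Σv = 91.2, Σu² = 2531.65, Σv² = 2148.56, Σuv = 2304.34
nΣuv − ΣuΣv = 9217.36 − 8983.2 = 234.16
nΣu² − (Σu)² = 10126.6 − 9702.25 = 424.35; nΣv² − (Σv)² = 8594.24 − 8317.44 = 276.8
r = 234.16 / √(424.35 × 276.8) = 234.16 / 342.7245 ≈ 0.683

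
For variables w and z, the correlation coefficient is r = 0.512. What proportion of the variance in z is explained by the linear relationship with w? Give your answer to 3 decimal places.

r² = (0.512)² = 0.262

0.262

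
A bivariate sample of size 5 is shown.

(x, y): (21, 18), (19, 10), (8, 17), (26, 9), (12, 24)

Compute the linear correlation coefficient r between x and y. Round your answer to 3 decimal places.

-0.649

n = 5, Σx = 86, Σy = 78, Σx² = 1686, Σy² = 1370, Σxy = 1226
nΣxy − ΣxΣy = 6130 − 6708 = -578
nΣx² − (Σx)² = 8430 − 7396 = 1034; nΣy² − (Σy)² = 6850 − 6084 = 766
r = -578 / √(1034 × 766) = -578 / 889.9685 ≈ -0.649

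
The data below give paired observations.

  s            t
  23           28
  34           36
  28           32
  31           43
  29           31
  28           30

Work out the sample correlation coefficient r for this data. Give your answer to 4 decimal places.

n = 6, Σs = 173, Σt = 200, Σs² = 5055, Σt² = 6814, Σst = 5836
nΣst − ΣsΣt = 35016 − 34600 = 416
nΣs² − (Σs)² = 30330 − 29929 = 401; nΣt² − (Σt)² = 40884 − 40000 = 884
r = 416 / √(401 × 884) = 416 / 595.3856 ≈ 0.6987

0.6987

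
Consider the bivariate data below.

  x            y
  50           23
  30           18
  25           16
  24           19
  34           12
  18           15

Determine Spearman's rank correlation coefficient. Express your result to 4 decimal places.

0.2571

Rank x: 6, 4, 3, 2, 5, 1
Rank y: 6, 4, 3, 5, 1, 2
d = rank(x) − rank(y): 0, 0, 0, -3, 4, -1; Σd² = 26
ρ = 1 − 6Σd² / [n(n²−1)] = 1 − 6×26 / (6×35) = 1 − 156/210 ≈ 0.2571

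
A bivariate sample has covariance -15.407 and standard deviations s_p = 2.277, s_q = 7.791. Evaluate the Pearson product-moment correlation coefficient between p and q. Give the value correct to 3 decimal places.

-0.868

r = Cov(p,q) / (s_p · s_q) = -15.407 / (2.277 × 7.791)
  = -15.407 / 17.7401 ≈ -0.868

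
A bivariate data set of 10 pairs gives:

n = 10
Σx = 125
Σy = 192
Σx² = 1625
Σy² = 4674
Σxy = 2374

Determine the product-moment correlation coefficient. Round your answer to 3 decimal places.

-0.105

r = (nΣxy − ΣxΣy) / √[(nΣx² − (Σx)²)(nΣy² − (Σy)²)]
Numerator: 10×2374 − 125×192 = -260
Denominator: √[(16250 − 15625)(46740 − 36864)] = √[625 × 9876] = 2484.4516
r = -260 / 2484.4516 ≈ -0.105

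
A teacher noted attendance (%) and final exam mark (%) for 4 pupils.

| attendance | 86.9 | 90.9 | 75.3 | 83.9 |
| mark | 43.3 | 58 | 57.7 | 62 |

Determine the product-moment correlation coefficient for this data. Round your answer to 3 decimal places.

-0.231

n = 4, Σx = 337, Σy = 221, Σx² = 28523.72, Σy² = 12412.18, Σxy = 18581.58
nΣxy − ΣxΣy = 74326.32 − 74477 = -150.68
nΣx² − (Σx)² = 114094.88 − 113569 = 525.88; nΣy² − (Σy)² = 49648.72 − 48841 = 807.72
r = -150.68 / √(525.88 × 807.72) = -150.68 / 651.7391 ≈ -0.231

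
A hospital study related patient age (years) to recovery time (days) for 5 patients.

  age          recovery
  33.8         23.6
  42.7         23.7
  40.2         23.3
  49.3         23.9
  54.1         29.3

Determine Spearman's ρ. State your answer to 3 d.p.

Rank age: 1, 3, 2, 4, 5
Rank recovery: 2, 3, 1, 4, 5
d = rank(age) − rank(recovery): -1, 0, 1, 0, 0; Σd² = 2
ρ = 1 − 6Σd² / [n(n²−1)] = 1 − 6×2 / (5×24) = 1 − 12/120 ≈ 0.900

0.900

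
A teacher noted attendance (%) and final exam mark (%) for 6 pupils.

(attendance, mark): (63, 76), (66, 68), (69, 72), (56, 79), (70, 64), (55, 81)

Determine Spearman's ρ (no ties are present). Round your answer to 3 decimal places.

Rank attendance: 3, 4, 5, 2, 6, 1
Rank mark: 4, 2, 3, 5, 1, 6
d = rank(attendance) − rank(mark): -1, 2, 2, -3, 5, -5; Σd² = 68
ρ = 1 − 6Σd² / [n(n²−1)] = 1 − 6×68 / (6×35) = 1 − 408/210 ≈ -0.943

-0.943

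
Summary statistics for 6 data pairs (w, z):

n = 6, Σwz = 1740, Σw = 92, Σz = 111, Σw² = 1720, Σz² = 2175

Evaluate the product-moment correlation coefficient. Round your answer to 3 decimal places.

0.196

r = (nΣwz − ΣwΣz) / √[(nΣw² − (Σw)²)(nΣz² − (Σz)²)]
Numerator: 6×1740 − 92×111 = 228
Denominator: √[(10320 − 8464)(13050 − 12321)] = √[1856 × 729] = 1163.1956
r = 228 / 1163.1956 ≈ 0.196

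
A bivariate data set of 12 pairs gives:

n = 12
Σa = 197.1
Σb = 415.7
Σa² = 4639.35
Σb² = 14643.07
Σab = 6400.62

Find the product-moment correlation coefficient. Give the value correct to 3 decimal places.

-0.733

r = (nΣab − ΣaΣb) / √[(nΣa² − (Σa)²)(nΣb² − (Σb)²)]
Numerator: 12×6400.62 − 197.1×415.7 = -5127.03
Denominator: √[(55672.2 − 38848.41)(175716.84 − 172806.49)] = √[16823.79 × 2910.35] = 6997.3650
r = -5127.03 / 6997.3650 ≈ -0.733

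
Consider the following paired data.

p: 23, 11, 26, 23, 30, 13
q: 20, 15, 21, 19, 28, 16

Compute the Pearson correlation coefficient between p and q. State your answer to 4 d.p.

n = 6, Σp = 126, Σq = 119, Σp² = 2924, Σq² = 2467, Σpq = 2656
nΣpq − ΣpΣq = 15936 − 14994 = 942
nΣp² − (Σp)² = 17544 − 15876 = 1668; nΣq² − (Σq)² = 14802 − 14161 = 641
r = 942 / √(1668 × 641) = 942 / 1034.0155 ≈ 0.9110

0.9110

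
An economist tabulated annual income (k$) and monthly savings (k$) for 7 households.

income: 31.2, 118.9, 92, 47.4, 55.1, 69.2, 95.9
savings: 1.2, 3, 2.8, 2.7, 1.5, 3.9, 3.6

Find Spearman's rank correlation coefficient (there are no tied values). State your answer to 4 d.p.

0.7143

Rank income: 1, 7, 5, 2, 3, 4, 6
Rank savings: 1, 5, 4, 3, 2, 7, 6
d = rank(income) − rank(savings): 0, 2, 1, -1, 1, -3, 0; Σd² = 16
ρ = 1 − 6Σd² / [n(n²−1)] = 1 − 6×16 / (7×48) = 1 − 96/336 ≈ 0.7143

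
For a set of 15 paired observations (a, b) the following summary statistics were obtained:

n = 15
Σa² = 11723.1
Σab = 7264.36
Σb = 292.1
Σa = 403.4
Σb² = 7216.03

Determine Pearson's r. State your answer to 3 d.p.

r = (nΣab − ΣaΣb) / √[(nΣa² − (Σa)²)(nΣb² − (Σb)²)]
Numerator: 15×7264.36 − 403.4×292.1 = -8867.74
Denominator: √[(175846.5 − 162731.56)(108240.45 − 85322.41)] = √[13114.94 × 22918.04] = 17336.9178
r = -8867.74 / 17336.9178 ≈ -0.511

-0.511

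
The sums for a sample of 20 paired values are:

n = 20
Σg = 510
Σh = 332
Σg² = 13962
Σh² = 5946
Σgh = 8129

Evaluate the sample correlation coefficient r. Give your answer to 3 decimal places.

-0.522

r = (nΣgh − ΣgΣh) / √[(nΣg² − (Σg)²)(nΣh² − (Σh)²)]
Numerator: 20×8129 − 510×332 = -6740
Denominator: √[(279240 − 260100)(118920 − 110224)] = √[19140 × 8696] = 12901.2185
r = -6740 / 12901.2185 ≈ -0.522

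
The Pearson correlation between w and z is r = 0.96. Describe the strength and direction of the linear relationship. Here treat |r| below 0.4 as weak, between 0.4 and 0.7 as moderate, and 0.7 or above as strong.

r = 0.96 > 0 so the relationship is positive.
|r| = 0.96, which falls in the strong range.

strong positive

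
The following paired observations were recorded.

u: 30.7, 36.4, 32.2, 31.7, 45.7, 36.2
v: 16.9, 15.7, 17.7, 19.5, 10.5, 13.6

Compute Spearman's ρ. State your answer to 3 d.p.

Rank u: 1, 5, 3, 2, 6, 4
Rank v: 4, 3, 5, 6, 1, 2
d = rank(u) − rank(v): -3, 2, -2, -4, 5, 2; Σd² = 62
ρ = 1 − 6Σd² / [n(n²−1)] = 1 − 6×62 / (6×35) = 1 − 372/210 ≈ -0.771

-0.771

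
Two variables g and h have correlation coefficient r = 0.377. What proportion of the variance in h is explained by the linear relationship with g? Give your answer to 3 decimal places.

0.142

r² = (0.377)² = 0.142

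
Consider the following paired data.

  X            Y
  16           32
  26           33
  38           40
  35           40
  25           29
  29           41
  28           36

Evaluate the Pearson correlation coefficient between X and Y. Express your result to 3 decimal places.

0.739

n = 7, ΣX = 197, ΣY = 251, ΣX² = 5851, ΣY² = 9131, ΣXY = 7212
nΣXY − ΣXΣY = 50484 − 49447 = 1037
nΣX² − (ΣX)² = 40957 − 38809 = 2148; nΣY² − (ΣY)² = 63917 − 63001 = 916
r = 1037 / √(2148 × 916) = 1037 / 1402.7003 ≈ 0.739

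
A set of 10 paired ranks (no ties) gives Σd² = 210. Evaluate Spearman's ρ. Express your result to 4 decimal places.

-0.2727

ρ = 1 − 6Σd² / [n(n²−1)] = 1 − 6×210 / (10×99)
  = 1 − 1260/990 = 1 − 1.27273 ≈ -0.2727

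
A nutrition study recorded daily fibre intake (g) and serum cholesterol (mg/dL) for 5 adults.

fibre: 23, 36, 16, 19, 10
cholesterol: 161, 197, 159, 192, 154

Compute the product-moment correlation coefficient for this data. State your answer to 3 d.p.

0.732

n = 5, Σx = 104, Σy = 863, Σx² = 2542, Σy² = 150591, Σxy = 18527
nΣxy − ΣxΣy = 92635 − 89752 = 2883
nΣx² − (Σx)² = 12710 − 10816 = 1894; nΣy² − (Σy)² = 752955 − 744769 = 8186
r = 2883 / √(1894 × 8186) = 2883 / 3937.5480 ≈ 0.732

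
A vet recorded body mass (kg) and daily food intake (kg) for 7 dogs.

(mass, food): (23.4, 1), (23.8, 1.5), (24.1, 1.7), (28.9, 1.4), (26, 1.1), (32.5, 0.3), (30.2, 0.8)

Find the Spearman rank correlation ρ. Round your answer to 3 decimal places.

Rank mass: 1, 2, 3, 5, 4, 7, 6
Rank food: 3, 6, 7, 5, 4, 1, 2
d = rank(mass) − rank(food): -2, -4, -4, 0, 0, 6, 4; Σd² = 88
ρ = 1 − 6Σd² / [n(n²−1)] = 1 − 6×88 / (7×48) = 1 − 528/336 ≈ -0.571

-0.571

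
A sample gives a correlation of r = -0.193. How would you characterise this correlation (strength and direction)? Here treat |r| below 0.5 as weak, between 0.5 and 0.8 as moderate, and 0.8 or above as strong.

r = -0.193 < 0 so the relationship is negative.
|r| = 0.193, which falls in the weak range.

weak negative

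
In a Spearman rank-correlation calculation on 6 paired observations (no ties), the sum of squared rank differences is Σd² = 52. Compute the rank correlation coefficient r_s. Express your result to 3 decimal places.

ρ = 1 − 6Σd² / [n(n²−1)] = 1 − 6×52 / (6×35)
  = 1 − 312/210 = 1 − 1.4857 ≈ -0.486

-0.486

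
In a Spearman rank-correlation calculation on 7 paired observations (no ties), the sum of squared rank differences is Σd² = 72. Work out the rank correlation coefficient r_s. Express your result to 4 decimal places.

-0.2857

ρ = 1 − 6Σd² / [n(n²−1)] = 1 − 6×72 / (7×48)
  = 1 − 432/336 = 1 − 1.28571 ≈ -0.2857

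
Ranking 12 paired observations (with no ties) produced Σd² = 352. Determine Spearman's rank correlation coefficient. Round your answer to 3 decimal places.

ρ = 1 − 6Σd² / [n(n²−1)] = 1 − 6×352 / (12×143)
  = 1 − 2112/1716 = 1 − 1.2308 ≈ -0.231

-0.231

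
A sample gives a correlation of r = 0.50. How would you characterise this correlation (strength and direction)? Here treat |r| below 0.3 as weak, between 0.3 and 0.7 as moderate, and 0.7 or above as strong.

moderate positive

r = 0.50 > 0 so the relationship is positive.
|r| = 0.50, which falls in the moderate range.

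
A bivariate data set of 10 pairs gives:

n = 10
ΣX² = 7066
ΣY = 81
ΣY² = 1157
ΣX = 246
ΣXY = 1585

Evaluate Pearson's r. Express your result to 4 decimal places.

r = (nΣXY − ΣXΣY) / √[(nΣX² − (ΣX)²)(nΣY² − (ΣY)²)]
Numerator: 10×1585 − 246×81 = -4076
Denominator: √[(70660 − 60516)(11570 − 6561)] = √[10144 × 5009] = 7128.2043
r = -4076 / 7128.2043 ≈ -0.5718

-0.5718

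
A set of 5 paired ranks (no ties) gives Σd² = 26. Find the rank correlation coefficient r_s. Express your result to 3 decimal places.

ρ = 1 − 6Σd² / [n(n²−1)] = 1 − 6×26 / (5×24)
  = 1 − 156/120 = 1 − 1.3000 ≈ -0.300

-0.300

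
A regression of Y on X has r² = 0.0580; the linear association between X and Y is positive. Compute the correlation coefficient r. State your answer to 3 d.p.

|r| = √0.0580 = 0.241
The association is positive, so r = 0.241.

0.241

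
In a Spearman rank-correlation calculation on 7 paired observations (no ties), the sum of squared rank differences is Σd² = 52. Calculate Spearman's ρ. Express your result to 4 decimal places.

ρ = 1 − 6Σd² / [n(n²−1)] = 1 − 6×52 / (7×48)
  = 1 − 312/336 = 1 − 0.92857 ≈ 0.0714

0.0714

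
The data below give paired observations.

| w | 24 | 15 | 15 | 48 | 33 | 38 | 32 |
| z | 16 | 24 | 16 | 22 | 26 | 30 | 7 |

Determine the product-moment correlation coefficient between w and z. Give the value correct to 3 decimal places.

0.236

n = 7, Σw = 205, Σz = 141, Σw² = 6887, Σz² = 3197, Σwz = 4262
nΣwz − ΣwΣz = 29834 − 28905 = 929
nΣw² − (Σw)² = 48209 − 42025 = 6184; nΣz² − (Σz)² = 22379 − 19881 = 2498
r = 929 / √(6184 × 2498) = 929 / 3930.3476 ≈ 0.236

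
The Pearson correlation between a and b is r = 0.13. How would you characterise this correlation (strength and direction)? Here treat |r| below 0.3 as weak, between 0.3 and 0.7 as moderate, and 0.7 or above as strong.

r = 0.13 > 0 so the relationship is positive.
|r| = 0.13, which falls in the weak range.

weak positive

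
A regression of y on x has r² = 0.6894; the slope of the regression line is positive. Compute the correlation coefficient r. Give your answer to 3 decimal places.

0.830

|r| = √0.6894 = 0.830
The association is positive, so r = 0.830.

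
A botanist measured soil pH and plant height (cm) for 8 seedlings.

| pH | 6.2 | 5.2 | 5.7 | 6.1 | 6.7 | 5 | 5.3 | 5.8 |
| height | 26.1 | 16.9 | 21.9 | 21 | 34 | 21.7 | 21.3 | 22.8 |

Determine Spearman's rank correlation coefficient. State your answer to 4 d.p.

Rank pH: 7, 2, 4, 6, 8, 1, 3, 5
Rank height: 7, 1, 5, 2, 8, 4, 3, 6
d = rank(pH) − rank(height): 0, 1, -1, 4, 0, -3, 0, -1; Σd² = 28
ρ = 1 − 6Σd² / [n(n²−1)] = 1 − 6×28 / (8×63) = 1 − 168/504 ≈ 0.6667

0.6667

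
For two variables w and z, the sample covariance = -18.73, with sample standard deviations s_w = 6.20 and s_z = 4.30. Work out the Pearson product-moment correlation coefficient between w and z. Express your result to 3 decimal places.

r = Cov(w,z) / (s_w · s_z) = -18.73 / (6.20 × 4.30)
  = -18.73 / 26.6600 ≈ -0.703

-0.703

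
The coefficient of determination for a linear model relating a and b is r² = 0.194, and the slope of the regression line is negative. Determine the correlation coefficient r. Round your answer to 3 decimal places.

|r| = √0.194 = 0.440
The association is negative, so r = −0.440.

-0.440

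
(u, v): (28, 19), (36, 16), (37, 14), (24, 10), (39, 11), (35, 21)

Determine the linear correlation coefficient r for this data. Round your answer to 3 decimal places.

n = 6, Σu = 199, Σv = 91, Σu² = 6771, Σv² = 1475, Σuv = 3030
nΣuv − ΣuΣv = 18180 − 18109 = 71
nΣu² − (Σu)² = 40626 − 39601 = 1025; nΣv² − (Σv)² = 8850 − 8281 = 569
r = 71 / √(1025 × 569) = 71 / 763.6917 ≈ 0.093

0.093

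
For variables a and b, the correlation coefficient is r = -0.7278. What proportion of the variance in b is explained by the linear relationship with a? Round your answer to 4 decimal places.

r² = (-0.7278)² = 0.5297

0.5297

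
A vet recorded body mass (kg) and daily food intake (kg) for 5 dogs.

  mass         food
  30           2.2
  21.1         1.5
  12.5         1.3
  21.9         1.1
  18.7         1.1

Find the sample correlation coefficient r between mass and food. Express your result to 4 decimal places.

n = 5, Σx = 104.2, Σy = 7.2, Σx² = 2330.76, Σy² = 11.2, Σxy = 158.56
nΣxy − ΣxΣy = 792.8 − 750.24 = 42.56
nΣx² − (Σx)² = 11653.8 − 10857.64 = 796.16; nΣy² − (Σy)² = 56 − 51.84 = 4.16
r = 42.56 / √(796.16 × 4.16) = 42.56 / 57.5502 ≈ 0.7395

0.7395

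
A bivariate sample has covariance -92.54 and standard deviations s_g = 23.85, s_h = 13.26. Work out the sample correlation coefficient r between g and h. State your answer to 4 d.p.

r = Cov(g,h) / (s_g · s_h) = -92.54 / (23.85 × 13.26)
  = -92.54 / 316.2510 ≈ -0.2926

-0.2926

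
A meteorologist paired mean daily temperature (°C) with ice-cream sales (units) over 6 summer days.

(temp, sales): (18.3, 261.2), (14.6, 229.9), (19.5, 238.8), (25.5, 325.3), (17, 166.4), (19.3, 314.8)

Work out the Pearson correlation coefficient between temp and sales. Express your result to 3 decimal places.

0.700

n = 6, Σx = 114.2, Σy = 1536.4, Σx² = 2240.04, Σy² = 410712.98, Σxy = 29992.69
nΣxy − ΣxΣy = 179956.14 − 175456.88 = 4499.26
nΣx² − (Σx)² = 13440.24 − 13041.64 = 398.6; nΣy² − (Σy)² = 2464277.88 − 2360524.96 = 103752.92
r = 4499.26 / √(398.6 × 103752.92) = 4499.26 / 6430.8564 ≈ 0.700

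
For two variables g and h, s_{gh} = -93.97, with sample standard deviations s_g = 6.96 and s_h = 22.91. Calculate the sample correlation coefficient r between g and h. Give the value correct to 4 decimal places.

-0.5893

r = Cov(g,h) / (s_g · s_h) = -93.97 / (6.96 × 22.91)
  = -93.97 / 159.4536 ≈ -0.5893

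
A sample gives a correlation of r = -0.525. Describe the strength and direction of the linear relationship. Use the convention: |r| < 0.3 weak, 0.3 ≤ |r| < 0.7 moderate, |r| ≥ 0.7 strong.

moderate negative

r = -0.525 < 0 so the relationship is negative.
|r| = 0.525, which falls in the moderate range.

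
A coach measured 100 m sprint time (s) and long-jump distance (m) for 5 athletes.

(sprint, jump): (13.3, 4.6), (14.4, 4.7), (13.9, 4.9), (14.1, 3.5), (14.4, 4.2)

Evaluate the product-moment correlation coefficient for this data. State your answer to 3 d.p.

-0.236

n = 5, Σx = 70.1, Σy = 21.9, Σx² = 983.63, Σy² = 97.15, Σxy = 306.8
nΣxy − ΣxΣy = 1534 − 1535.19 = -1.19
nΣx² − (Σx)² = 4918.15 − 4914.01 = 4.14; nΣy² − (Σy)² = 485.75 − 479.61 = 6.14
r = -1.19 / √(4.14 × 6.14) = -1.19 / 5.0418 ≈ -0.236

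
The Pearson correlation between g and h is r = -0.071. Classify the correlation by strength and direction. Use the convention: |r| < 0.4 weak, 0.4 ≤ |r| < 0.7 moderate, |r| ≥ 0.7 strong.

r = -0.071 < 0 so the relationship is negative.
|r| = 0.071, which falls in the weak range.

weak negative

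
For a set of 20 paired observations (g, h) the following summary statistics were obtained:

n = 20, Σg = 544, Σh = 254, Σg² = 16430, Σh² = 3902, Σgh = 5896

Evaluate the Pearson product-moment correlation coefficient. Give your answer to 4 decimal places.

-0.9638

r = (nΣgh − ΣgΣh) / √[(nΣg² − (Σg)²)(nΣh² − (Σh)²)]
Numerator: 20×5896 − 544×254 = -20256
Denominator: √[(328600 − 295936)(78040 − 64516)] = √[32664 × 13524] = 21017.8005
r = -20256 / 21017.8005 ≈ -0.9638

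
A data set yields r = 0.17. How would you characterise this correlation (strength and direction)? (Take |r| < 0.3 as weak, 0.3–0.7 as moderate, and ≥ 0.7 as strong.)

r = 0.17 > 0 so the relationship is positive.
|r| = 0.17, which falls in the weak range.

weak positive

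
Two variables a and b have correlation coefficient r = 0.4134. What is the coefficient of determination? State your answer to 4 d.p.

r² = (0.4134)² = 0.1709

0.1709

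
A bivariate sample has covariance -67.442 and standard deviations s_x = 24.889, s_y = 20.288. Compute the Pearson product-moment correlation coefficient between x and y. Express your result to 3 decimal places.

r = Cov(x,y) / (s_x · s_y) = -67.442 / (24.889 × 20.288)
  = -67.442 / 504.9480 ≈ -0.134

-0.134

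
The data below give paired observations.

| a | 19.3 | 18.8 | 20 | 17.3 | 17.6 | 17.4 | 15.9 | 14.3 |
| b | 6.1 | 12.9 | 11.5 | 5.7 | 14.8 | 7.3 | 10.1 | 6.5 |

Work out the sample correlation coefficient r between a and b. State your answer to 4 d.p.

0.3020

n = 8, Σa = 140.6, Σb = 74.9, Σa² = 2495.04, Σb² = 784.95, Σab = 1329.9
nΣab − ΣaΣb = 10639.2 − 10530.94 = 108.26
nΣa² − (Σa)² = 19960.32 − 19768.36 = 191.96; nΣb² − (Σb)² = 6279.6 − 5610.01 = 669.59
r = 108.26 / √(191.96 × 669.59) = 108.26 / 358.5171 ≈ 0.3020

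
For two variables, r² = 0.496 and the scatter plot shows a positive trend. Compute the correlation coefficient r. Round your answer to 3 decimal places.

|r| = √0.496 = 0.704
The association is positive, so r = 0.704.

0.704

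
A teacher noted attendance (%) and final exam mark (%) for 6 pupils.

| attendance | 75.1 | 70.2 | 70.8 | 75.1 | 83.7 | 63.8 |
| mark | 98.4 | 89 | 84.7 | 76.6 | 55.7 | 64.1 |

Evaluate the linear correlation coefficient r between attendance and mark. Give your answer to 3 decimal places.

n = 6, Σx = 438.7, Σy = 468.5, Σx² = 32296.83, Σy² = 37856.51, Σxy = 34138.73
nΣxy − ΣxΣy = 204832.38 − 205530.95 = -698.57
nΣx² − (Σx)² = 193780.98 − 192457.69 = 1323.29; nΣy² − (Σy)² = 227139.06 − 219492.25 = 7646.81
r = -698.57 / √(1323.29 × 7646.81) = -698.57 / 3181.0293 ≈ -0.220

-0.220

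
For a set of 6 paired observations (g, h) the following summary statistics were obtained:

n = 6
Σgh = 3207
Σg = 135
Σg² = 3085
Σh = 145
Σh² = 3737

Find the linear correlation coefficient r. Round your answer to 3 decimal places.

r = (nΣgh − ΣgΣh) / √[(nΣg² − (Σg)²)(nΣh² − (Σh)²)]
Numerator: 6×3207 − 135×145 = -333
Denominator: √[(18510 − 18225)(22422 − 21025)] = √[285 × 1397] = 630.9873
r = -333 / 630.9873 ≈ -0.528

-0.528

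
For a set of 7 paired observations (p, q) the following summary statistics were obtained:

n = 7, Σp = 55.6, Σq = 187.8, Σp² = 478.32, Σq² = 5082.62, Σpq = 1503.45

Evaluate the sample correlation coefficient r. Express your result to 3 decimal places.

r = (nΣpq − ΣpΣq) / √[(nΣp² − (Σp)²)(nΣq² − (Σq)²)]
Numerator: 7×1503.45 − 55.6×187.8 = 82.47
Denominator: √[(3348.24 − 3091.36)(35578.34 − 35268.84)] = √[256.88 × 309.5] = 281.9652
r = 82.47 / 281.9652 ≈ 0.292

0.292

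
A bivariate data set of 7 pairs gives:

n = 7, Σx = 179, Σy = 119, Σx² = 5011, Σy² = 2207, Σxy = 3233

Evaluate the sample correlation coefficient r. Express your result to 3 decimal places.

0.673

r = (nΣxy − ΣxΣy) / √[(nΣx² − (Σx)²)(nΣy² − (Σy)²)]
Numerator: 7×3233 − 179×119 = 1330
Denominator: √[(35077 − 32041)(15449 − 14161)] = √[3036 × 1288] = 1977.4650
r = 1330 / 1977.4650 ≈ 0.673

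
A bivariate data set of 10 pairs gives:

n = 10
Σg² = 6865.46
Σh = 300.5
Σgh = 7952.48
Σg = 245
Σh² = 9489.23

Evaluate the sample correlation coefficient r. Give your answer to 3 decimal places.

r = (nΣgh − ΣgΣh) / √[(nΣg² − (Σg)²)(nΣh² − (Σh)²)]
Numerator: 10×7952.48 − 245×300.5 = 5902.3
Denominator: √[(68654.6 − 60025)(94892.3 − 90300.25)] = √[8629.6 × 4592.05] = 6295.0421
r = 5902.3 / 6295.0421 ≈ 0.938

0.938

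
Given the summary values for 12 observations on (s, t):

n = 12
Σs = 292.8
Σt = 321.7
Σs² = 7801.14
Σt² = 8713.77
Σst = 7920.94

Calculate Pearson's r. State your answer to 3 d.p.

0.295

r = (nΣst − ΣsΣt) / √[(nΣs² − (Σs)²)(nΣt² − (Σt)²)]
Numerator: 12×7920.94 − 292.8×321.7 = 857.52
Denominator: √[(93613.68 − 85731.84)(104565.24 − 103490.89)] = √[7881.84 × 1074.35] = 2909.9579
r = 857.52 / 2909.9579 ≈ 0.295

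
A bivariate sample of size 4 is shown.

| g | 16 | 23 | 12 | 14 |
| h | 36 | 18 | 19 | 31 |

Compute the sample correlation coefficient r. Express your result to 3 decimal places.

-0.297

n = 4, Σg = 65, Σh = 104, Σg² = 1125, Σh² = 2942, Σgh = 1652
nΣgh − ΣgΣh = 6608 − 6760 = -152
nΣg² − (Σg)² = 4500 − 4225 = 275; nΣh² − (Σh)² = 11768 − 10816 = 952
r = -152 / √(275 × 952) = -152 / 511.6640 ≈ -0.297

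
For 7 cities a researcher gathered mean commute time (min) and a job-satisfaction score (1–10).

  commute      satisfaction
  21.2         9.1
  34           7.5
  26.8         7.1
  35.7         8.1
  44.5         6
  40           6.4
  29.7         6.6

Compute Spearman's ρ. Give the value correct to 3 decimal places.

-0.679

Rank commute: 1, 4, 2, 5, 7, 6, 3
Rank satisfaction: 7, 5, 4, 6, 1, 2, 3
d = rank(commute) − rank(satisfaction): -6, -1, -2, -1, 6, 4, 0; Σd² = 94
ρ = 1 − 6Σd² / [n(n²−1)] = 1 − 6×94 / (7×48) = 1 − 564/336 ≈ -0.679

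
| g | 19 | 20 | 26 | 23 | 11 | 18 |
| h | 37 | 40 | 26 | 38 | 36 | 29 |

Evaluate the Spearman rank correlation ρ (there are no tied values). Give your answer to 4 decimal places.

Rank g: 3, 4, 6, 5, 1, 2
Rank h: 4, 6, 1, 5, 3, 2
d = rank(g) − rank(h): -1, -2, 5, 0, -2, 0; Σd² = 34
ρ = 1 − 6Σd² / [n(n²−1)] = 1 − 6×34 / (6×35) = 1 − 204/210 ≈ 0.0286

0.0286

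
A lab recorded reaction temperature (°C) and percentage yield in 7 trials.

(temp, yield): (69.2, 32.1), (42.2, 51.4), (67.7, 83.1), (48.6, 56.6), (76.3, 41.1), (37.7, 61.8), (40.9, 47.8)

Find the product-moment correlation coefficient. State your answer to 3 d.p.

-0.159

n = 7, Σx = 382.6, Σy = 373.9, Σx² = 22430.52, Σy² = 21574.83, Σxy = 20187.84
nΣxy − ΣxΣy = 141314.88 − 143054.14 = -1739.26
nΣx² − (Σx)² = 157013.64 − 146382.76 = 10630.88; nΣy² − (Σy)² = 151023.81 − 139801.21 = 11222.6
r = -1739.26 / √(10630.88 × 11222.6) = -1739.26 / 10922.7338 ≈ -0.159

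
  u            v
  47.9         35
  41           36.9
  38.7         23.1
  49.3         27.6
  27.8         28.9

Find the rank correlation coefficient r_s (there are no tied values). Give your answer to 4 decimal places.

0.1000

Rank u: 4, 3, 2, 5, 1
Rank v: 4, 5, 1, 2, 3
d = rank(u) − rank(v): 0, -2, 1, 3, -2; Σd² = 18
ρ = 1 − 6Σd² / [n(n²−1)] = 1 − 6×18 / (5×24) = 1 − 108/120 ≈ 0.1000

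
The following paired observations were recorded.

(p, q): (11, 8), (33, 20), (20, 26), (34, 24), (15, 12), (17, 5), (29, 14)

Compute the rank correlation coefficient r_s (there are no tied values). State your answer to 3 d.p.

0.679

Rank p: 1, 6, 4, 7, 2, 3, 5
Rank q: 2, 5, 7, 6, 3, 1, 4
d = rank(p) − rank(q): -1, 1, -3, 1, -1, 2, 1; Σd² = 18
ρ = 1 − 6Σd² / [n(n²−1)] = 1 − 6×18 / (7×48) = 1 − 108/336 ≈ 0.679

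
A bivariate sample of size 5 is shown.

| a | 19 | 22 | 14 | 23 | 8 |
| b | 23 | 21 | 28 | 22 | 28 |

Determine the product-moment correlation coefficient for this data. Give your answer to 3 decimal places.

n = 5, Σa = 86, Σb = 122, Σa² = 1634, Σb² = 3022, Σab = 2021
nΣab − ΣaΣb = 10105 − 10492 = -387
nΣa² − (Σa)² = 8170 − 7396 = 774; nΣb² − (Σb)² = 15110 − 14884 = 226
r = -387 / √(774 × 226) = -387 / 418.2392 ≈ -0.925

-0.925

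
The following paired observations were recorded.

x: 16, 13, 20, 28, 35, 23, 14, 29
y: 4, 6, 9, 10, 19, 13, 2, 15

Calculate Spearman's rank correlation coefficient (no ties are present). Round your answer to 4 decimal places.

Rank x: 3, 1, 4, 6, 8, 5, 2, 7
Rank y: 2, 3, 4, 5, 8, 6, 1, 7
d = rank(x) − rank(y): 1, -2, 0, 1, 0, -1, 1, 0; Σd² = 8
ρ = 1 − 6Σd² / [n(n²−1)] = 1 − 6×8 / (8×63) = 1 − 48/504 ≈ 0.9048

0.9048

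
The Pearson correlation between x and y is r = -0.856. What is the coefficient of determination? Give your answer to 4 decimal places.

r² = (-0.856)² = 0.7327

0.7327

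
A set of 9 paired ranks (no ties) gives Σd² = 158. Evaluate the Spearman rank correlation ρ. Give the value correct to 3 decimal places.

-0.317

ρ = 1 − 6Σd² / [n(n²−1)] = 1 − 6×158 / (9×80)
  = 1 − 948/720 = 1 − 1.3167 ≈ -0.317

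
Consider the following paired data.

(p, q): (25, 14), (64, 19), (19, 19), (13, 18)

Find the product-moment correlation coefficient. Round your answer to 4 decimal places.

0.2645

n = 4, Σp = 121, Σq = 70, Σp² = 5251, Σq² = 1242, Σpq = 2161
nΣpq − ΣpΣq = 8644 − 8470 = 174
nΣp² − (Σp)² = 21004 − 14641 = 6363; nΣq² − (Σq)² = 4968 − 4900 = 68
r = 174 / √(6363 × 68) = 174 / 657.7872 ≈ 0.2645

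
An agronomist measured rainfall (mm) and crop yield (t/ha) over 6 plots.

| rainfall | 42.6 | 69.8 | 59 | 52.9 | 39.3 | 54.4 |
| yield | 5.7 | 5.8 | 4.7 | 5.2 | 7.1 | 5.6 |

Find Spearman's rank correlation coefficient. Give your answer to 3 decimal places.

-0.371

Rank rainfall: 2, 6, 5, 3, 1, 4
Rank yield: 4, 5, 1, 2, 6, 3
d = rank(rainfall) − rank(yield): -2, 1, 4, 1, -5, 1; Σd² = 48
ρ = 1 − 6Σd² / [n(n²−1)] = 1 − 6×48 / (6×35) = 1 − 288/210 ≈ -0.371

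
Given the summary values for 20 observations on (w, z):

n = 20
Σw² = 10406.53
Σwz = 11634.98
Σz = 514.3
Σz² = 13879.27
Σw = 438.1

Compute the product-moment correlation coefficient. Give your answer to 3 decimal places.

r = (nΣwz − ΣwΣz) / √[(nΣw² − (Σw)²)(nΣz² − (Σz)²)]
Numerator: 20×11634.98 − 438.1×514.3 = 7384.77
Denominator: √[(208130.6 − 191931.61)(277585.4 − 264504.49)] = √[16198.99 × 13080.91] = 14556.7005
r = 7384.77 / 14556.7005 ≈ 0.507

0.507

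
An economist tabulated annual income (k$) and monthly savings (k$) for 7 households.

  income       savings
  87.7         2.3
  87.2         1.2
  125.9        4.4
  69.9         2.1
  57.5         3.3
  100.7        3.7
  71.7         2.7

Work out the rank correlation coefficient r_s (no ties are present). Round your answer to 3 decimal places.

Rank income: 5, 4, 7, 2, 1, 6, 3
Rank savings: 3, 1, 7, 2, 5, 6, 4
d = rank(income) − rank(savings): 2, 3, 0, 0, -4, 0, -1; Σd² = 30
ρ = 1 − 6Σd² / [n(n²−1)] = 1 − 6×30 / (7×48) = 1 − 180/336 ≈ 0.464

0.464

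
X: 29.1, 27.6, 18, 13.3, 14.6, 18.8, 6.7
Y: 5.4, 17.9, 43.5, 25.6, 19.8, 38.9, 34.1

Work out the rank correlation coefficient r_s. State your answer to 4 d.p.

Rank X: 7, 6, 4, 2, 3, 5, 1
Rank Y: 1, 2, 7, 4, 3, 6, 5
d = rank(X) − rank(Y): 6, 4, -3, -2, 0, -1, -4; Σd² = 82
ρ = 1 − 6Σd² / [n(n²−1)] = 1 − 6×82 / (7×48) = 1 − 492/336 ≈ -0.4643

-0.4643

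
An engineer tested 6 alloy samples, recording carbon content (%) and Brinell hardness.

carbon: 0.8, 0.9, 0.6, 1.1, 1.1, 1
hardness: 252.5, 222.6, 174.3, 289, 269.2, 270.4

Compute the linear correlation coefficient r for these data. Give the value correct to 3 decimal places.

0.901

n = 6, Σx = 5.5, Σy = 1478, Σx² = 5.23, Σy² = 372793.3, Σxy = 1391.34
nΣxy − ΣxΣy = 8348.04 − 8129 = 219.04
nΣx² − (Σx)² = 31.38 − 30.25 = 1.13; nΣy² − (Σy)² = 2236759.8 − 2184484 = 52275.8
r = 219.04 / √(1.13 × 52275.8) = 219.04 / 243.0466 ≈ 0.901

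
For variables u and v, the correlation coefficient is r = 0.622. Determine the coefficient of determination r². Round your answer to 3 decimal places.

r² = (0.622)² = 0.387

0.387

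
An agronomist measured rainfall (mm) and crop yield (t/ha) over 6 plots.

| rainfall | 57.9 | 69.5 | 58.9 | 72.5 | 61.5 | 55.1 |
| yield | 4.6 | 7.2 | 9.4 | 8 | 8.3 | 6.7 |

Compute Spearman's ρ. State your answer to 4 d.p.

0.4286

Rank rainfall: 2, 5, 3, 6, 4, 1
Rank yield: 1, 3, 6, 4, 5, 2
d = rank(rainfall) − rank(yield): 1, 2, -3, 2, -1, -1; Σd² = 20
ρ = 1 − 6Σd² / [n(n²−1)] = 1 − 6×20 / (6×35) = 1 − 120/210 ≈ 0.4286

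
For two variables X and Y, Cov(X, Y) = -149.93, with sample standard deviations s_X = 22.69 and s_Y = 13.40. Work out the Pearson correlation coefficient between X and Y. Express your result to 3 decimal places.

r = Cov(X,Y) / (s_X · s_Y) = -149.93 / (22.69 × 13.40)
  = -149.93 / 304.0460 ≈ -0.493

-0.493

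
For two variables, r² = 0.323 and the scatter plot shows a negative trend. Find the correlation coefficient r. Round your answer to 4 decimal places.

-0.5683

|r| = √0.323 = 0.5683
The association is negative, so r = −0.5683.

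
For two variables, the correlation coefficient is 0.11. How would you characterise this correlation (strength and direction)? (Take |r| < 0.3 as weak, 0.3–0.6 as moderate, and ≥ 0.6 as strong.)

r = 0.11 > 0 so the relationship is positive.
|r| = 0.11, which falls in the weak range.

weak positive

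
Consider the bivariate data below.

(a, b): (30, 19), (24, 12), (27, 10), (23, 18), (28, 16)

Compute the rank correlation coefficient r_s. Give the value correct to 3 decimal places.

Rank a: 5, 2, 3, 1, 4
Rank b: 5, 2, 1, 4, 3
d = rank(a) − rank(b): 0, 0, 2, -3, 1; Σd² = 14
ρ = 1 − 6Σd² / [n(n²−1)] = 1 − 6×14 / (5×24) = 1 − 84/120 ≈ 0.300

0.300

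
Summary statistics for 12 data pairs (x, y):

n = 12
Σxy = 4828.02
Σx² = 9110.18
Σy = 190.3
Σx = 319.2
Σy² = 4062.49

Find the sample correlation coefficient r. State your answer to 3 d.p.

-0.291

r = (nΣxy − ΣxΣy) / √[(nΣx² − (Σx)²)(nΣy² − (Σy)²)]
Numerator: 12×4828.02 − 319.2×190.3 = -2807.52
Denominator: √[(109322.16 − 101888.64)(48749.88 − 36214.09)] = √[7433.52 × 12535.79] = 9653.2402
r = -2807.52 / 9653.2402 ≈ -0.291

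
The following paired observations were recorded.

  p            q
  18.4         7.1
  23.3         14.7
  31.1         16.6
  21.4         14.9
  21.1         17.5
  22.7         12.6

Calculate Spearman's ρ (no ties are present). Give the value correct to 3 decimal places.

Rank p: 1, 5, 6, 3, 2, 4
Rank q: 1, 3, 5, 4, 6, 2
d = rank(p) − rank(q): 0, 2, 1, -1, -4, 2; Σd² = 26
ρ = 1 − 6Σd² / [n(n²−1)] = 1 − 6×26 / (6×35) = 1 − 156/210 ≈ 0.257

0.257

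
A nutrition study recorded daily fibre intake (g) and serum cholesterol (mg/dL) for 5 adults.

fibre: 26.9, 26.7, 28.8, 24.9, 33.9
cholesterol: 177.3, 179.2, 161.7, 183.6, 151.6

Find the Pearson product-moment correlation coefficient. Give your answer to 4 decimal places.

n = 5, Σx = 141.2, Σy = 853.4, Σx² = 4035.16, Σy² = 146386.34, Σxy = 23921.85
nΣxy − ΣxΣy = 119609.25 − 120500.08 = -890.83
nΣx² − (Σx)² = 20175.8 − 19937.44 = 238.36; nΣy² − (Σy)² = 731931.7 − 728291.56 = 3640.14
r = -890.83 / √(238.36 × 3640.14) = -890.83 / 931.4847 ≈ -0.9564

-0.9564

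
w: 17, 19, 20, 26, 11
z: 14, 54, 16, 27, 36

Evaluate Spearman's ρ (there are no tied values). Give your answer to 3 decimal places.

-0.100

Rank w: 2, 3, 4, 5, 1
Rank z: 1, 5, 2, 3, 4
d = rank(w) − rank(z): 1, -2, 2, 2, -3; Σd² = 22
ρ = 1 − 6Σd² / [n(n²−1)] = 1 − 6×22 / (5×24) = 1 − 132/120 ≈ -0.100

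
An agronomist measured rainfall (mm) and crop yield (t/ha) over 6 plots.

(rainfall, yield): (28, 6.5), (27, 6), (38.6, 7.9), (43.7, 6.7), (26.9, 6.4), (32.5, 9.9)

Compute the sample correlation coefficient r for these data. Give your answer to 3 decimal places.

0.253

n = 6, Σx = 196.7, Σy = 43.4, Σx² = 6692.51, Σy² = 324.52, Σxy = 1435.64
nΣxy − ΣxΣy = 8613.84 − 8536.78 = 77.06
nΣx² − (Σx)² = 40155.06 − 38690.89 = 1464.17; nΣy² − (Σy)² = 1947.12 − 1883.56 = 63.56
r = 77.06 / √(1464.17 × 63.56) = 77.06 / 305.0617 ≈ 0.253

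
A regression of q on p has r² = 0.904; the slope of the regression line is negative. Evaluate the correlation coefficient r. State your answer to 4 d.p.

-0.9508

|r| = √0.904 = 0.9508
The association is negative, so r = −0.9508.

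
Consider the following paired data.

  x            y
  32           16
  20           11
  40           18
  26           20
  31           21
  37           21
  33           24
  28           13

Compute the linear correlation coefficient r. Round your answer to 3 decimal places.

0.567

n = 8, Σx = 247, Σy = 144, Σx² = 7903, Σy² = 2728, Σxy = 4556
nΣxy − ΣxΣy = 36448 − 35568 = 880
nΣx² − (Σx)² = 63224 − 61009 = 2215; nΣy² − (Σy)² = 21824 − 20736 = 1088
r = 880 / √(2215 × 1088) = 880 / 1552.3917 ≈ 0.567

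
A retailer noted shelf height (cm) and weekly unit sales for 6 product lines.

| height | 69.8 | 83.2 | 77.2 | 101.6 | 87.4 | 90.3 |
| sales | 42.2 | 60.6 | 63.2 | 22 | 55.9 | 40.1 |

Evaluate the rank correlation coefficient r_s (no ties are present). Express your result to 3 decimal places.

-0.657

Rank height: 1, 3, 2, 6, 4, 5
Rank sales: 3, 5, 6, 1, 4, 2
d = rank(height) − rank(sales): -2, -2, -4, 5, 0, 3; Σd² = 58
ρ = 1 − 6Σd² / [n(n²−1)] = 1 − 6×58 / (6×35) = 1 − 348/210 ≈ -0.657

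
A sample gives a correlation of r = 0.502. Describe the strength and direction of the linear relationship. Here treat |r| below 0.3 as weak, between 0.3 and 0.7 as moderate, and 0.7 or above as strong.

r = 0.502 > 0 so the relationship is positive.
|r| = 0.502, which falls in the moderate range.

moderate positive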